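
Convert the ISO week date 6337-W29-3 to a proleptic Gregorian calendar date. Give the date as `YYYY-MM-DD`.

6337-07-21

ISO week 1 of 6337 is the week containing the first Thursday of 6337.
Week 29, day 3 (Wednesday) lands on 6337-07-21.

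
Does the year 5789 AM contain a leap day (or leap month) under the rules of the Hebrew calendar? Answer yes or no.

Hebrew year 5789 is year 13 of its 19-year Metonic cycle; leap years are at positions 3, 6, 8, 11, 14, 17, 19, so it is a common year (12 months).

no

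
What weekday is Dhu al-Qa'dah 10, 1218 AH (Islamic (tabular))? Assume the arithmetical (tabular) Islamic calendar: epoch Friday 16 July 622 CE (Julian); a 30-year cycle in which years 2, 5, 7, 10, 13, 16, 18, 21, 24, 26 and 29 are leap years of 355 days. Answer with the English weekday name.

Tuesday

Equivalently 21 February 1804 Gregorian, JDN 2380008.
Since JDN mod 7 = 1 (0 = Monday), the day is Tuesday.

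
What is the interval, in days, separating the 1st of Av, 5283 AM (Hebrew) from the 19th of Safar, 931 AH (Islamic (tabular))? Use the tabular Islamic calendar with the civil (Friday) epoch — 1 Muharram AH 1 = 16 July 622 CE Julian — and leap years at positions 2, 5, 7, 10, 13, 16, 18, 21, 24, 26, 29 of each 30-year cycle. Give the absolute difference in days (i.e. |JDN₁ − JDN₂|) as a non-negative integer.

First date → JDN 2277527; second date → JDN 2278049.
The interval is |2277527 − 2278049| = 522 days.

522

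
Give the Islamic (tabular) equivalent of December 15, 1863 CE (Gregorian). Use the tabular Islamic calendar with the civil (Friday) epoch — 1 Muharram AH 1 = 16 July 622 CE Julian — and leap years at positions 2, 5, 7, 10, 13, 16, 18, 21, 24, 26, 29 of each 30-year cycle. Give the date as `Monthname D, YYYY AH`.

Both dates share Julian Day Number 2401855; in the tabular Islamic calendar that is 4 Rajab 1280 AH.

Rajab 4, 1280 AH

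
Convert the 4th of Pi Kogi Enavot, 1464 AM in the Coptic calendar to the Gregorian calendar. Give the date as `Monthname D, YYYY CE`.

Both dates share Julian Day Number 2359754; in the Gregorian calendar that is 7 September 1748 CE.

September 7, 1748 CE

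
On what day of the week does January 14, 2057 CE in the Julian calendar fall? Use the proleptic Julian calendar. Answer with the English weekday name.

Saturday

This is JDN 2472391 (27 January 2057 Gregorian).
JDN 2472391 mod 7 = 5, and JDN 0 was a Monday, so this is a Saturday.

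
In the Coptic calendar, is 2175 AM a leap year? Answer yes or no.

2175 mod 4 = 3; in the Coptic calendar a year is leap when year mod 4 = 3, so it is a leap year.

yes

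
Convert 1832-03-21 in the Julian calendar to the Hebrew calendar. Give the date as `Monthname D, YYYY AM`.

Nisan 2, 5592 AM

Julian Day Number of the source date = 2390276.
Converting JDN 2390276 to the Hebrew calendar gives 2 Nisan 5592 AM.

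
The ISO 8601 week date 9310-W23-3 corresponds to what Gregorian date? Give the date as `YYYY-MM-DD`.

ISO week 1 of 9310 is the week containing the first Thursday of 9310.
Week 23, day 3 (Wednesday) lands on 9310-06-04.

9310-06-04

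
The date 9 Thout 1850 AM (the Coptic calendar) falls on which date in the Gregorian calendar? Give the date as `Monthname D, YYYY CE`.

September 20, 2133 CE

Both dates share Julian Day Number 2500385; in the Gregorian calendar that is 20 September 2133 CE.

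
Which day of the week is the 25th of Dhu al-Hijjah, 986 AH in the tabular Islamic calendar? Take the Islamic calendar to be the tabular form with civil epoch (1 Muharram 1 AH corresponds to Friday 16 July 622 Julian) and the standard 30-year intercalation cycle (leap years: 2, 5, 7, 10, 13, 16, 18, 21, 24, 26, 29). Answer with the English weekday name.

Sunday

This is JDN 2297840 (4 March 1579 Gregorian).
JDN 2297840 mod 7 = 6, and JDN 0 was a Monday, so this is a Sunday.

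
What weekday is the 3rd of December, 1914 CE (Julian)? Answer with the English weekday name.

In the Gregorian calendar this is 16 December 1914 (JDN 2420483).
JDN 2420483 mod 7 = 2, and JDN 0 was a Monday, so this is a Wednesday.

Wednesday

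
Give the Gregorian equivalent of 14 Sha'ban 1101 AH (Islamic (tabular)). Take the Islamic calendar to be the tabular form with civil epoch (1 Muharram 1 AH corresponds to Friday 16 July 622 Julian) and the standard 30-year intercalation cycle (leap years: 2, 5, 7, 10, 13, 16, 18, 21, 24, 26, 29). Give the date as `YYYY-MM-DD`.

Both dates share Julian Day Number 2338463; in the Gregorian calendar that is 23 May 1690 CE.

1690-05-23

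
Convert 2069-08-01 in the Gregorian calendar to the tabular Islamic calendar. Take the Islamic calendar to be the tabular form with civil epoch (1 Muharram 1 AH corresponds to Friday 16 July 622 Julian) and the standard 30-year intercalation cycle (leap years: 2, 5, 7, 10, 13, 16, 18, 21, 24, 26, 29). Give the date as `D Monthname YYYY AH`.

Both dates share Julian Day Number 2476960; in the tabular Islamic calendar that is 12 Jumada al-Thani 1492 AH.

12 Jumada al-Thani 1492 AH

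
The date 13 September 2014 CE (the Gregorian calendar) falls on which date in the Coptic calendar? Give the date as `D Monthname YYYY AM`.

3 Thout 1731 AM

Julian Day Number of the source date = 2456914.
Converting JDN 2456914 to the Coptic calendar gives 3 Thout 1731 AM.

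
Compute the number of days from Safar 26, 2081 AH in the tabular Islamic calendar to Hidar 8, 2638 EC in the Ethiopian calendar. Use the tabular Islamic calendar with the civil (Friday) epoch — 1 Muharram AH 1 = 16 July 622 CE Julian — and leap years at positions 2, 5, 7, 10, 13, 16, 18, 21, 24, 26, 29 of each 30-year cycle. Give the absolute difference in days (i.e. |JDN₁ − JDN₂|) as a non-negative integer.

First date → JDN 2685578; second date → JDN 2687452.
The interval is |2685578 − 2687452| = 1874 days.

1874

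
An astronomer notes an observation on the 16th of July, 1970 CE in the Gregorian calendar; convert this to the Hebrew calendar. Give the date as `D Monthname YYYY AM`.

Both dates share Julian Day Number 2440784; in the Hebrew calendar that is 12 Tammuz 5730 AM.

12 Tammuz 5730 AM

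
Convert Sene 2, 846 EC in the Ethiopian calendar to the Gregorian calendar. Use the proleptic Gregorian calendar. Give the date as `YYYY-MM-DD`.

Julian Day Number of the source date = 2033128.
Converting JDN 2033128 to the Gregorian calendar gives 31 May 854 CE.

0854-05-31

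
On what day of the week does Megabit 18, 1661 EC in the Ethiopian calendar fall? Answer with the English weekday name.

Equivalently 24 March 1669 Gregorian, JDN 2330733.
2330733 ≡ 6 (mod 7); counting from Monday = 0 gives Sunday.

Sunday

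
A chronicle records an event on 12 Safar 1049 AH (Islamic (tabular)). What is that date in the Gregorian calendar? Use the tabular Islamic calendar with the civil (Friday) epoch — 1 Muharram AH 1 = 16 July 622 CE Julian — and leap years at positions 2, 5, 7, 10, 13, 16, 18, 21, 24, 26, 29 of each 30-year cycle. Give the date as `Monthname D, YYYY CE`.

June 14, 1639 CE

Both dates share Julian Day Number 2319857; in the Gregorian calendar that is 14 June 1639 CE.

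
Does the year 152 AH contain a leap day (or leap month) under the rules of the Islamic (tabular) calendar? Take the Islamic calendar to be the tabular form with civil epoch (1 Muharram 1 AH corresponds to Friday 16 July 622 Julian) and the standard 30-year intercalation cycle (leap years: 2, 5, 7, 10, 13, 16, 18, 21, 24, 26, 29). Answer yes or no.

Year 152 AH is year 2 of its 30-year cycle; leap positions are 2, 5, 7, 10, 13, 16, 18, 21, 24, 26, 29, so it is a leap year (355 days).

yes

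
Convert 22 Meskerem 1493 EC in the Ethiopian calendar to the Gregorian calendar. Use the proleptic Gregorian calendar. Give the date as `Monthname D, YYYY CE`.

Both dates share Julian Day Number 2269195; in the Gregorian calendar that is 29 September 1500 CE.

September 29, 1500 CE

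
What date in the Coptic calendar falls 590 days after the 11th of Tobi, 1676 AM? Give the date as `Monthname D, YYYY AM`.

Mesori 26, 1677 AM

JDN of the 11th of Tobi, 1676 AM = 2436954.
2436954 + 590 = 2437544.
JDN 2437544 in the Coptic calendar is Mesori 26, 1677 AM.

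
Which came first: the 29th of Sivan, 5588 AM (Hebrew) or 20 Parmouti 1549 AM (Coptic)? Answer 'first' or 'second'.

Converting both to JDN: 2388885 vs 2390666; the smaller is the first.

first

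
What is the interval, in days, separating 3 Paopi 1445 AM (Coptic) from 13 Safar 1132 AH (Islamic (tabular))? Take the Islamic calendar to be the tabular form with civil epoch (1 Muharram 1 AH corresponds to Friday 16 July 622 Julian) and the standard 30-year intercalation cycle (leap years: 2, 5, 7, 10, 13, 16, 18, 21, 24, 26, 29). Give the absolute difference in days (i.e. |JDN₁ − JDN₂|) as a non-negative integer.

3212

First date → JDN 2352483; second date → JDN 2349271.
The interval is |2352483 − 2349271| = 3212 days.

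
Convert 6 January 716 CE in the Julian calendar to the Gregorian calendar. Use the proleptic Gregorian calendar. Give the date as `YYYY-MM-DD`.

At this point the Julian calendar is 4 days behind the Gregorian.
6 January 716 Julian + 4 days → 10 January 716 Gregorian.

0716-01-10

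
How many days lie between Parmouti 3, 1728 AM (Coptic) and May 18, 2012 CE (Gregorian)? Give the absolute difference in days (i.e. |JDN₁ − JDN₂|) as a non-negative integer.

First date → JDN 2456029; second date → JDN 2456066.
The interval is |2456029 − 2456066| = 37 days.

37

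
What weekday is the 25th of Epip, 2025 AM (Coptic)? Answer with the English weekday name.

Wednesday

In the Gregorian calendar this is 4 August 2309 (JDN 2564620).
Since JDN mod 7 = 2 (0 = Monday), the day is Wednesday.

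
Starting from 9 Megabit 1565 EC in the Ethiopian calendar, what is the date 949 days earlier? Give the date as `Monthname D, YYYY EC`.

JDN of 9 Megabit 1565 EC = 2295660.
2295660 − 949 = 2294711.
JDN 2294711 in the Ethiopian calendar is Nehase 6, 1562 EC.

Nehase 6, 1562 EC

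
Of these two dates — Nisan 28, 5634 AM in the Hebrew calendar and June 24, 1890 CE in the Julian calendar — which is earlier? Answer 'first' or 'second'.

First date → JDN 2405629; second date → JDN 2411555.
JDN 2405629 < JDN 2411555, so the first date is earlier.

first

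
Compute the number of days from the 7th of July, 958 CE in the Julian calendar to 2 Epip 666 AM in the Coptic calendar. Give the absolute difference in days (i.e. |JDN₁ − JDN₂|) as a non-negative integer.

JDN of the first date = 2071155.
JDN of the second date = 2068222.
|2068222 − 2071155| = 2933.

2933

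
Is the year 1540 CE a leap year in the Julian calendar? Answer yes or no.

yes

1540 mod 4 = 0, so it is a leap year in the Julian calendar.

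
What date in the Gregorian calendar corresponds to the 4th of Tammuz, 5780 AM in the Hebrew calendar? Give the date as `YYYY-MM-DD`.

Both dates share Julian Day Number 2459027; in the Gregorian calendar that is 26 June 2020 CE.

2020-06-26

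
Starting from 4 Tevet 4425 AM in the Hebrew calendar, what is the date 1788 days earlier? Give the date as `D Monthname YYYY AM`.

17 Tevet 4420 AM

The starting date is JDN 1963915; 1963915 − 1788 = 1962127.
JDN 1962127 corresponds to 17 Tevet 4420 AM.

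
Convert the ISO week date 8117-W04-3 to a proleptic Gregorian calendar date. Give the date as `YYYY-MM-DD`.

8117-01-27

ISO week 1 of 8117 is the week containing the first Thursday of 8117.
Week 4, day 3 (Wednesday) lands on 8117-01-27.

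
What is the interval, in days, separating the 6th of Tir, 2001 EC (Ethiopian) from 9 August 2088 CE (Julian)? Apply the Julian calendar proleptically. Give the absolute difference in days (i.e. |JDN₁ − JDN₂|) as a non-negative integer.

29075

First date → JDN 2454846; second date → JDN 2483921.
The interval is |2454846 − 2483921| = 29075 days.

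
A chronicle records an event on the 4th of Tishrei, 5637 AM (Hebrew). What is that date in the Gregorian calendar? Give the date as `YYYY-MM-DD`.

Julian Day Number of the source date = 2406520.
Converting JDN 2406520 to the Gregorian calendar gives 22 September 1876 CE.

1876-09-22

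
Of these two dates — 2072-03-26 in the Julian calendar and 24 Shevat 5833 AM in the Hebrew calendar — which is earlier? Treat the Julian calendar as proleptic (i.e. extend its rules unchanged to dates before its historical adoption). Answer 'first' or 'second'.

first

Converting both to JDN: 2477941 vs 2478240; the smaller is the first.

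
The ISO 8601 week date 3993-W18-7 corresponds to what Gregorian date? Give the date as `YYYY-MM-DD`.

ISO week 1 of 3993 is the week containing the first Thursday of 3993.
Week 18, day 7 (Sunday) lands on 3993-05-09.

3993-05-09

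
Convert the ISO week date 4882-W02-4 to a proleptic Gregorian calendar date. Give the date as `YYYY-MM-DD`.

4882-01-08

ISO week 1 of 4882 is the week containing the first Thursday of 4882.
Week 2, day 4 (Thursday) lands on 4882-01-08.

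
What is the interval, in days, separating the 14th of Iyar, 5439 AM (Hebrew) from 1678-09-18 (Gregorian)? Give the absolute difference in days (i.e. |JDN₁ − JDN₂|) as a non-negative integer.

JDN of the first date = 2334418.
JDN of the second date = 2334198.
|2334198 − 2334418| = 220.

220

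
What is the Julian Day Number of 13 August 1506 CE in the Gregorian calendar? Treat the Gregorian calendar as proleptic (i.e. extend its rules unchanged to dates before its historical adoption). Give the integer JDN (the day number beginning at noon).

2271339

JDN 2299161 is 15 October 1582 CE (Gregorian); the target day is −27822 days from there, so JDN = 2271339.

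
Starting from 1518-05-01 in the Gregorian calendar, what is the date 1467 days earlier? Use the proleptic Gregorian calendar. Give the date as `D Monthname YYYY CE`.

25 April 1514 CE

JDN of 1518-05-01 = 2275618.
2275618 − 1467 = 2274151.
JDN 2274151 in the Gregorian calendar is 25 April 1514 CE.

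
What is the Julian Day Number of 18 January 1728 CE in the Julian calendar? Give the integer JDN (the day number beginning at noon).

In the Gregorian calendar the same day is 29 January 1728.
JDN 2400001 is 17 November 1858 CE (Gregorian), MJD 0; the target day is −47774 days from there, so JDN = 2352227.

2352227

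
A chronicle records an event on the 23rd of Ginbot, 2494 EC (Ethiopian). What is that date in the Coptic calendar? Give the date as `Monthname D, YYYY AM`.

Both dates share Julian Day Number 2635051; in the Coptic calendar that is 23 Pashons 2218 AM.

Pashons 23, 2218 AM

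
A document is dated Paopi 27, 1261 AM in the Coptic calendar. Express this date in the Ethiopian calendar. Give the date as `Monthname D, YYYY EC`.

The source date corresponds to 3 November 1544 in the proleptic Gregorian calendar (JDN 2285301).
That day falls on 27 Tikimt 1537 EC in the Ethiopian calendar.

Tikimt 27, 1537 EC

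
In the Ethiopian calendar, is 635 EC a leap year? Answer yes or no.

yes

635 mod 4 = 3; in the Ethiopian calendar a year is leap when year mod 4 = 3, so it is a leap year.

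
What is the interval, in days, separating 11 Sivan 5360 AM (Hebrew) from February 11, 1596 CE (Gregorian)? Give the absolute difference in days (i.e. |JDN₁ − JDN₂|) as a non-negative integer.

1564

First date → JDN 2305592; second date → JDN 2304028.
The interval is |2305592 − 2304028| = 1564 days.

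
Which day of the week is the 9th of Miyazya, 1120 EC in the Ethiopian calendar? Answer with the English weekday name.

Wednesday

In the proleptic Gregorian calendar this is 11 April 1128 (JDN 2133154).
JDN 2133154 mod 7 = 2, and JDN 0 was a Monday, so this is a Wednesday.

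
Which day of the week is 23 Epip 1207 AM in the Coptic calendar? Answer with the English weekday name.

In the proleptic Gregorian calendar this is 26 July 1491 (JDN 2265843).
Since JDN mod 7 = 6 (0 = Monday), the day is Sunday.

Sunday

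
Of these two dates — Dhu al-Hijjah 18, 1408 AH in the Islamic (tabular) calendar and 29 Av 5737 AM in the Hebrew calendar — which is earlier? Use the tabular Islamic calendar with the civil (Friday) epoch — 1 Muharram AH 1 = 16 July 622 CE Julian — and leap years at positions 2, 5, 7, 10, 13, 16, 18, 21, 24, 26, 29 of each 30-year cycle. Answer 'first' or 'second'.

First date → JDN 2447376; second date → JDN 2443369.
JDN 2443369 < JDN 2447376, so the second date is earlier.

second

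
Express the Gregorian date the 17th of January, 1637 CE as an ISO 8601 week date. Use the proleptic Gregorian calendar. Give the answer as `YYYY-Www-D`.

The weekday is Saturday (ISO weekday 6).
That Saturday belongs to ISO week 3 of ISO year 1637.

1637-W03-6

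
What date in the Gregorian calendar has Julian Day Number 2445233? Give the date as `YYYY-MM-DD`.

1982-09-20

Counting from JDN 2299161 = 15 Oct 1582 gives an offset of 146072 days.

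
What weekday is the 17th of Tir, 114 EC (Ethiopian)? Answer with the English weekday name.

Sunday

In the proleptic Gregorian calendar this is 11 January 122 (JDN 1765630).
Since JDN mod 7 = 6 (0 = Monday), the day is Sunday.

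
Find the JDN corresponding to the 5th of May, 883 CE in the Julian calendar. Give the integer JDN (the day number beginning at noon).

In the proleptic Gregorian calendar the same day is 9 May 883.
JDN 2451545 is 1 January 2000 CE (Gregorian); the target day is −407847 days from there, so JDN = 2043698.

2043698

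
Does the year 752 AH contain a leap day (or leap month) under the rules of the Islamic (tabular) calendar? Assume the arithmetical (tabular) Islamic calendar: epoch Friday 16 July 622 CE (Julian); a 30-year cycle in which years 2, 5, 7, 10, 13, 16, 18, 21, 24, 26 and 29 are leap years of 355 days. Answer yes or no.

Year 752 AH is year 2 of its 30-year cycle; leap positions are 2, 5, 7, 10, 13, 16, 18, 21, 24, 26, 29, so it is a leap year (355 days).

yes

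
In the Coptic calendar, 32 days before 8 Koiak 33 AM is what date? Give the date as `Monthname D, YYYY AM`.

The starting date is JDN 1836815; 1836815 − 32 = 1836783.
JDN 1836783 corresponds to Hathor 6, 33 AM.

Hathor 6, 33 AM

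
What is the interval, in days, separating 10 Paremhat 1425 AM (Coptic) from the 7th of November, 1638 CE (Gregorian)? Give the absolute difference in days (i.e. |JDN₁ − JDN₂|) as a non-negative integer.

JDN of the first date = 2345335.
JDN of the second date = 2319638.
|2319638 − 2345335| = 25697.

25697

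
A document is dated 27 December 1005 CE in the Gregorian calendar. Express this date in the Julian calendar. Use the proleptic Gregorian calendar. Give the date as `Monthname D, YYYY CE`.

December 21, 1005 CE

The Julian–Gregorian offset here is 6 days (Julian trailing).
27 December 1005 Gregorian − 6 days → 21 December 1005 Julian.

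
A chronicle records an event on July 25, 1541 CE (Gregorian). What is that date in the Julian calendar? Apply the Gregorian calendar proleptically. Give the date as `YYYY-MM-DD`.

1541-07-15

For dates in this range the Gregorian date is 10 days ahead of the Julian.
25 July 1541 Gregorian − 10 days → 15 July 1541 Julian.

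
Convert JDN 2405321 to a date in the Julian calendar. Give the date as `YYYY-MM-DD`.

1873-05-30

JDN 2405321 is 11 June 1873 in the Gregorian calendar.
In the Julian calendar that day is 1873-05-30.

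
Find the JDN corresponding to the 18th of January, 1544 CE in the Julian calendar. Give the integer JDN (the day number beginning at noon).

2285021

Equivalently 28 January 1544 (proleptic Gregorian).
JDN 2400001 is 17 November 1858 CE (Gregorian), MJD 0; the target day is −114980 days from there, so JDN = 2285021.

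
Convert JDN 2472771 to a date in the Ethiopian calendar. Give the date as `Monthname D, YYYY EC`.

Yekatit 4, 2050 EC

JDN 2472771 is 11 February 2058 in the Gregorian calendar.
In the Ethiopian calendar that day is Yekatit 4, 2050 EC.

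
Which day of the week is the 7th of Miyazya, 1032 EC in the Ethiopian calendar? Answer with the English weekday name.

Wednesday

In the proleptic Gregorian calendar this is 8 April 1040 (JDN 2101010).
Since JDN mod 7 = 2 (0 = Monday), the day is Wednesday.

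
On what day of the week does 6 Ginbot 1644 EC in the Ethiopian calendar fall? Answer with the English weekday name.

Equivalently 11 May 1652 Gregorian, JDN 2324572.
2324572 ≡ 5 (mod 7); counting from Monday = 0 gives Saturday.

Saturday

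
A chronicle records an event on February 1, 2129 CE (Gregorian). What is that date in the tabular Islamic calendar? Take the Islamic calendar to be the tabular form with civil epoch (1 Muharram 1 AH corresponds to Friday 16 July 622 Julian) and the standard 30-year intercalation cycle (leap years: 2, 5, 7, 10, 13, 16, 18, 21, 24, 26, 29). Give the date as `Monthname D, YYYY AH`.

Both dates share Julian Day Number 2498693; in the tabular Islamic calendar that is 11 Shawwal 1553 AH.

Shawwal 11, 1553 AH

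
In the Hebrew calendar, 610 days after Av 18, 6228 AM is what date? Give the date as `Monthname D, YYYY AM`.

Nisan 7, 6230 AM

The starting date is JDN 2622698; 2622698 + 610 = 2623308.
JDN 2623308 corresponds to Nisan 7, 6230 AM.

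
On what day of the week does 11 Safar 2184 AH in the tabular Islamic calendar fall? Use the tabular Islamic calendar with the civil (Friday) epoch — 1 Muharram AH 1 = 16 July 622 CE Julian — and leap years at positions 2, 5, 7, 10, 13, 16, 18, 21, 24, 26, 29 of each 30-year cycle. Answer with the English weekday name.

Monday

This is JDN 2722062 (26 August 2740 Gregorian).
JDN 2722062 mod 7 = 0, and JDN 0 was a Monday, so this is a Monday.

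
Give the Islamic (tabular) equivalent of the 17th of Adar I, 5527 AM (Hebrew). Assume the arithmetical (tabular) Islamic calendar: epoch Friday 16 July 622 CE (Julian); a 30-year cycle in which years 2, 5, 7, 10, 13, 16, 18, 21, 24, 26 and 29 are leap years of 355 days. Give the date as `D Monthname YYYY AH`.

The source date corresponds to 16 February 1767 in the Gregorian calendar (JDN 2366490).
That day falls on 17 Ramadan 1180 AH in the tabular Islamic calendar.

17 Ramadan 1180 AH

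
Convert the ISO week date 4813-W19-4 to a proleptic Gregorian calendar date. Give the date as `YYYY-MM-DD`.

ISO week 1 of 4813 is the week containing the first Thursday of 4813.
Week 19, day 4 (Thursday) lands on 4813-05-09.

4813-05-09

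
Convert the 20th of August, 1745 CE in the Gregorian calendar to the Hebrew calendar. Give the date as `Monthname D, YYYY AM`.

Av 22, 5505 AM

Both dates share Julian Day Number 2358640; in the Hebrew calendar that is 22 Av 5505 AM.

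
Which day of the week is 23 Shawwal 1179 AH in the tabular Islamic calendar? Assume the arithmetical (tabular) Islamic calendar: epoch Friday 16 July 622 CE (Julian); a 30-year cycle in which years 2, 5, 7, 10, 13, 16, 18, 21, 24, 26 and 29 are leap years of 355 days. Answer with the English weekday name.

Friday

Equivalently 4 April 1766 Gregorian, JDN 2366172.
JDN 2366172 mod 7 = 4, and JDN 0 was a Monday, so this is a Friday.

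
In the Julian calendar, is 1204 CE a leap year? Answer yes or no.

yes

1204 mod 4 = 0, so it is a leap year in the Julian calendar.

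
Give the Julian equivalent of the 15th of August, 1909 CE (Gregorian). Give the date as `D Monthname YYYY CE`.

2 August 1909 CE

For dates in this range the Gregorian date is 13 days ahead of the Julian.
15 August 1909 Gregorian − 13 days → 2 August 1909 Julian.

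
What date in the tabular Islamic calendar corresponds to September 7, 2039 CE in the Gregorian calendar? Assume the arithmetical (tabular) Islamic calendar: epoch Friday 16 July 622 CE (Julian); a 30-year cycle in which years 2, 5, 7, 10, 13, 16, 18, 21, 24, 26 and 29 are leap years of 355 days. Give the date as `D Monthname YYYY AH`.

Both dates share Julian Day Number 2466039; in the tabular Islamic calendar that is 18 Sha'ban 1461 AH.

18 Sha'ban 1461 AH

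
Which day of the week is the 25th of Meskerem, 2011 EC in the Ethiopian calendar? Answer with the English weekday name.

This is JDN 2458397 (5 October 2018 Gregorian).
Since JDN mod 7 = 4 (0 = Monday), the day is Friday.

Friday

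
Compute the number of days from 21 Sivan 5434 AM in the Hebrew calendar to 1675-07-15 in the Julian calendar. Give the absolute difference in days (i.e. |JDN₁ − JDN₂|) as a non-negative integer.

395

First date → JDN 2332652; second date → JDN 2333047.
The interval is |2332652 − 2333047| = 395 days.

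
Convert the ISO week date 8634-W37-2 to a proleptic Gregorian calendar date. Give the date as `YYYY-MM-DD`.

ISO week 1 of 8634 is the week containing the first Thursday of 8634.
Week 37, day 2 (Tuesday) lands on 8634-09-09.

8634-09-09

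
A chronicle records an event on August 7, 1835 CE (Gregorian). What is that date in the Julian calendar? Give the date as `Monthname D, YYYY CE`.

July 26, 1835 CE

At this point the Julian calendar is 12 days behind the Gregorian.
7 August 1835 Gregorian − 12 days → 26 July 1835 Julian.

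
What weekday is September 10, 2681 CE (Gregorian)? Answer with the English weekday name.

Saturday

JDN 2700528 mod 7 = 5, and JDN 0 was a Monday, so this is a Saturday.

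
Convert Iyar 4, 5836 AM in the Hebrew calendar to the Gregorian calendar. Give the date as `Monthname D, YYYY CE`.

May 7, 2076 CE

Julian Day Number of the source date = 2479431.
Converting JDN 2479431 to the Gregorian calendar gives 7 May 2076 CE.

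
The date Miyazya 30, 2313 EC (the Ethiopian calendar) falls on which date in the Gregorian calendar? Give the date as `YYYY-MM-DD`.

Both dates share Julian Day Number 2568918; in the Gregorian calendar that is 11 May 2321 CE.

2321-05-11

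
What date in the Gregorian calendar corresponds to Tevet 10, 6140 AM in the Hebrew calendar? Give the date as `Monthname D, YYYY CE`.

December 21, 2379 CE

Julian Day Number of the source date = 2590326.
Converting JDN 2590326 to the Gregorian calendar gives 21 December 2379 CE.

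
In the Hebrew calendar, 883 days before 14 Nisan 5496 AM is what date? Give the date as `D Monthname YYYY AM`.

Counting 883 days back from JDN 2355206 reaches JDN 2354323, which is 16 Cheshvan 5494 AM.

16 Cheshvan 5494 AM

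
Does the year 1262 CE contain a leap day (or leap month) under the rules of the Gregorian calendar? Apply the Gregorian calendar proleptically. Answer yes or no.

no

1262 is not divisible by 4, so it is a common year.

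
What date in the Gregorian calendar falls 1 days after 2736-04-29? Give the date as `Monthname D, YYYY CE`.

Counting 1 day forward from JDN 2720482 reaches JDN 2720483, which is April 30, 2736 CE.

April 30, 2736 CE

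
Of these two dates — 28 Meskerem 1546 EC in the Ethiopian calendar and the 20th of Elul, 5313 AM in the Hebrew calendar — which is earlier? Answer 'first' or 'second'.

second

First date → JDN 2288559; second date → JDN 2288533.
JDN 2288533 < JDN 2288559, so the second date is earlier.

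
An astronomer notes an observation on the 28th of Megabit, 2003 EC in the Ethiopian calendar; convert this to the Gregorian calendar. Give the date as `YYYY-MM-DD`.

2011-04-06

Julian Day Number of the source date = 2455658.
Converting JDN 2455658 to the Gregorian calendar gives 6 April 2011 CE.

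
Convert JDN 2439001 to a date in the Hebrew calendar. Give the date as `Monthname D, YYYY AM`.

Av 30, 5725 AM

JDN 2439001 is 28 August 1965 in the Gregorian calendar.
In the Hebrew calendar that day is Av 30, 5725 AM.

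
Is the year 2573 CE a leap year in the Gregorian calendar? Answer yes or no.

2573 is not divisible by 4, so it is a common year.

no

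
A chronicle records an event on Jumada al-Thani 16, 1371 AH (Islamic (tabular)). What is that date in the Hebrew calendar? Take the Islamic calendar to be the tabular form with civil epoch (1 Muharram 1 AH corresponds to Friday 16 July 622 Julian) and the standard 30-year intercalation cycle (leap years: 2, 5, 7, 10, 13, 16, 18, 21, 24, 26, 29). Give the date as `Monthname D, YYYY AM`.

Adar 16, 5712 AM

The source date corresponds to 13 March 1952 in the Gregorian calendar (JDN 2434085).
That day falls on 16 Adar 5712 AM in the Hebrew calendar.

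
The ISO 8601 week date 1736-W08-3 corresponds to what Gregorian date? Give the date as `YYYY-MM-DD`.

1736-02-22

ISO week 1 of 1736 is the week containing the first Thursday of 1736.
Week 8, day 3 (Wednesday) lands on 1736-02-22.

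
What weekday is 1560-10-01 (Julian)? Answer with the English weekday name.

Tuesday

In the proleptic Gregorian calendar this is 11 October 1560 (JDN 2291122).
JDN 2291122 mod 7 = 1, and JDN 0 was a Monday, so this is a Tuesday.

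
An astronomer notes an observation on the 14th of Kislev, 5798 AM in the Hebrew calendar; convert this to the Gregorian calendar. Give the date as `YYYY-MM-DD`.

2037-11-22

Julian Day Number of the source date = 2465385.
Converting JDN 2465385 to the Gregorian calendar gives 22 November 2037 CE.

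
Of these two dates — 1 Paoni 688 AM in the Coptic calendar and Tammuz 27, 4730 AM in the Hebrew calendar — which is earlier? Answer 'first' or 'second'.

second

Converting both to JDN: 2076227 vs 2075536; the smaller is the second.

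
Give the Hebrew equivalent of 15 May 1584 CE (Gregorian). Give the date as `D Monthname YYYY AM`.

Both dates share Julian Day Number 2299739; in the Hebrew calendar that is 5 Sivan 5344 AM.

5 Sivan 5344 AM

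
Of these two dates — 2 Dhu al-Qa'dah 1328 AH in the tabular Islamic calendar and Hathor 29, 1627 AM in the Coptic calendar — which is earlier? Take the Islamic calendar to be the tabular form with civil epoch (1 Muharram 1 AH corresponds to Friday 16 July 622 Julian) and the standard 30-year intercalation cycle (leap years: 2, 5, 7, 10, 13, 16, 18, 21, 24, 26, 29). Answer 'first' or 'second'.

first

Converting both to JDN: 2418981 vs 2419014; the smaller is the first.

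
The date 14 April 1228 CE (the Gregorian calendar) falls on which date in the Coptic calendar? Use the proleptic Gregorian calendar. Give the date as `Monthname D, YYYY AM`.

Both dates share Julian Day Number 2169682; in the Coptic calendar that is 12 Parmouti 944 AM.

Parmouti 12, 944 AM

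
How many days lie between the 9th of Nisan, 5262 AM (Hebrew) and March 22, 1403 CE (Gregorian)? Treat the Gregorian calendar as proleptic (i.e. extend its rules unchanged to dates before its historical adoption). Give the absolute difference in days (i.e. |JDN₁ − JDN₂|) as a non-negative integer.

First date → JDN 2269740; second date → JDN 2233575.
The interval is |2269740 − 2233575| = 36165 days.

36165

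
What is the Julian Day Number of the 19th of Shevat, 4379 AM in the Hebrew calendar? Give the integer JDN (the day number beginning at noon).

In the proleptic Gregorian calendar the same day is 12 February 619.
JDN 2451545 is 1 January 2000 CE (Gregorian); the target day is −504358 days from there, so JDN = 1947187.

1947187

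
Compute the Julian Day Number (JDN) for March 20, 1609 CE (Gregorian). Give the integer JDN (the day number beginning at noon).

2308814

JDN 2451545 is 1 January 2000 CE (Gregorian); the target day is −142731 days from there, so JDN = 2308814.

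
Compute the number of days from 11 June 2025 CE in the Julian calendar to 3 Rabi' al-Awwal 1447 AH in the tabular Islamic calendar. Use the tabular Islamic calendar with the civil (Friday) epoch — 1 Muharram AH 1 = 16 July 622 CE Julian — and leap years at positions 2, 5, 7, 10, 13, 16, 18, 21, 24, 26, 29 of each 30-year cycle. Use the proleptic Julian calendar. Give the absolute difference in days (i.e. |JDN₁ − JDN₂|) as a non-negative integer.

64

First date → JDN 2460851; second date → JDN 2460915.
The interval is |2460851 − 2460915| = 64 days.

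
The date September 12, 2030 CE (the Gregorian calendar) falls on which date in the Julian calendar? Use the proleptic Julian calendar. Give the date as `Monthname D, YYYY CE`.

The Julian–Gregorian offset here is 13 days (Julian trailing).
12 September 2030 Gregorian − 13 days → 30 August 2030 Julian.

August 30, 2030 CE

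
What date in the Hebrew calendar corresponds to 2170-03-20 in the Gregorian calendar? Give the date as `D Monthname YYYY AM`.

3 Nisan 5930 AM

Julian Day Number of the source date = 2513715.
Converting JDN 2513715 to the Hebrew calendar gives 3 Nisan 5930 AM.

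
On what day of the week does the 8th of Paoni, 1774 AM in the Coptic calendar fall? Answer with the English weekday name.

Equivalently 15 June 2058 Gregorian, JDN 2472895.
JDN 2472895 mod 7 = 5, and JDN 0 was a Monday, so this is a Saturday.

Saturday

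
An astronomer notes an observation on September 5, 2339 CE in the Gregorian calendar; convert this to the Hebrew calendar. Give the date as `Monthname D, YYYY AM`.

Julian Day Number of the source date = 2575609.
Converting JDN 2575609 to the Hebrew calendar gives 30 Av 6099 AM.

Av 30, 6099 AM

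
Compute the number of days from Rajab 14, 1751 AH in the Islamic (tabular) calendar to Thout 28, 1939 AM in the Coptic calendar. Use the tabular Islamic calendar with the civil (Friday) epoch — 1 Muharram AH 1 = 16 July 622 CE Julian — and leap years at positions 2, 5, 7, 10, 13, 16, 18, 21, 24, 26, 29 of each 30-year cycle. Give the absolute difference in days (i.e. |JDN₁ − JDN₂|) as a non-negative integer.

First date → JDN 2568772; second date → JDN 2532911.
The interval is |2568772 − 2532911| = 35861 days.

35861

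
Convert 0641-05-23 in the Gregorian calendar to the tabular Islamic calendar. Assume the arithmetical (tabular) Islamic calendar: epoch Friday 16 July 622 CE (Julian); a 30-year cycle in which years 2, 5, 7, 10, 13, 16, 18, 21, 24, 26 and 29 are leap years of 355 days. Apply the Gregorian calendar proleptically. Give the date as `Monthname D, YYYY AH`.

Both dates share Julian Day Number 1955323; in the tabular Islamic calendar that is 3 Jumada al-Thani 20 AH.

Jumada al-Thani 3, 20 AH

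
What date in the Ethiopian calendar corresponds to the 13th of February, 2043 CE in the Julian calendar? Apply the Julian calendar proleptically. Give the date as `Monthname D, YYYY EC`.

Yekatit 19, 2035 EC

Both dates share Julian Day Number 2467307; in the Ethiopian calendar that is 19 Yekatit 2035 EC.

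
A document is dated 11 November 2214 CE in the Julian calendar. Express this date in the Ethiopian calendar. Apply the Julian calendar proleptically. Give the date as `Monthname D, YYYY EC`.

Hidar 15, 2207 EC

Julian Day Number of the source date = 2530036.
Converting JDN 2530036 to the Ethiopian calendar gives 15 Hidar 2207 EC.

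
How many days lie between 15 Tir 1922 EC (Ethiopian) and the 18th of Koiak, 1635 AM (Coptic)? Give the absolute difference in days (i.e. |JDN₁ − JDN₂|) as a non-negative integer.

JDN of the first date = 2426000.
JDN of the second date = 2421955.
|2421955 − 2426000| = 4045.

4045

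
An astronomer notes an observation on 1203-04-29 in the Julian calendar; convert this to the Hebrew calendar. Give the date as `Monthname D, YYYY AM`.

Both dates share Julian Day Number 2160572; in the Hebrew calendar that is 16 Iyar 4963 AM.

Iyar 16, 4963 AM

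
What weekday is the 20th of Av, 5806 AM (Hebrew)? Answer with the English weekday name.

In the Gregorian calendar this is 22 August 2046 (JDN 2468580).
Since JDN mod 7 = 2 (0 = Monday), the day is Wednesday.

Wednesday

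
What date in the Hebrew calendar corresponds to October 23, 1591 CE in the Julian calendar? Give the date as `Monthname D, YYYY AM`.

Cheshvan 15, 5352 AM

Both dates share Julian Day Number 2302466; in the Hebrew calendar that is 15 Cheshvan 5352 AM.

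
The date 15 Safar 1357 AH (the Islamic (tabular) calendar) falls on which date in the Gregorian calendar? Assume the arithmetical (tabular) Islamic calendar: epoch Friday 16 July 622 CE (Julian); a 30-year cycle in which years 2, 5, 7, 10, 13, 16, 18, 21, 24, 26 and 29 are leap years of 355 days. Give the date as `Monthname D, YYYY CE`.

Julian Day Number of the source date = 2429005.
Converting JDN 2429005 to the Gregorian calendar gives 16 April 1938 CE.

April 16, 1938 CE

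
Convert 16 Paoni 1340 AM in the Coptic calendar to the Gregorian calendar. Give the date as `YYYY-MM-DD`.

1624-06-20

Julian Day Number of the source date = 2314385.
Converting JDN 2314385 to the Gregorian calendar gives 20 June 1624 CE.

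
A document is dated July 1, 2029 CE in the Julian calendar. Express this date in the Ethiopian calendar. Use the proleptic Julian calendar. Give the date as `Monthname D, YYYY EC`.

Hamle 7, 2021 EC

Julian Day Number of the source date = 2462332.
Converting JDN 2462332 to the Ethiopian calendar gives 7 Hamle 2021 EC.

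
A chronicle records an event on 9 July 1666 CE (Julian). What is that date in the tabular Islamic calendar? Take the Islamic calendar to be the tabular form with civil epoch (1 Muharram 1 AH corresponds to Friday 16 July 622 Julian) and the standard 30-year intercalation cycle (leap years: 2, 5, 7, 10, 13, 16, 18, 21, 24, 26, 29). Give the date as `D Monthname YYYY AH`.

Julian Day Number of the source date = 2329754.
Converting JDN 2329754 to the tabular Islamic calendar gives 16 Muharram 1077 AH.

16 Muharram 1077 AH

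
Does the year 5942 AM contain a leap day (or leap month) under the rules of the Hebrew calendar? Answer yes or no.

Hebrew year 5942 is year 14 of its 19-year Metonic cycle; leap years are at positions 3, 6, 8, 11, 14, 17, 19, so it is a leap year (13 months).

yes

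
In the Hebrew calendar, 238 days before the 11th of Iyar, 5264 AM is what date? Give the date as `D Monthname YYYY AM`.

9 Elul 5263 AM

The starting date is JDN 2270509; 2270509 − 238 = 2270271.
JDN 2270271 corresponds to 9 Elul 5263 AM.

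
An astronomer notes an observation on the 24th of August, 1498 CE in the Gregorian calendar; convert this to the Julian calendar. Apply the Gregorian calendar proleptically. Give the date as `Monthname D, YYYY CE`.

August 15, 1498 CE

The Julian–Gregorian offset here is 9 days (Julian trailing).
24 August 1498 Gregorian − 9 days → 15 August 1498 Julian.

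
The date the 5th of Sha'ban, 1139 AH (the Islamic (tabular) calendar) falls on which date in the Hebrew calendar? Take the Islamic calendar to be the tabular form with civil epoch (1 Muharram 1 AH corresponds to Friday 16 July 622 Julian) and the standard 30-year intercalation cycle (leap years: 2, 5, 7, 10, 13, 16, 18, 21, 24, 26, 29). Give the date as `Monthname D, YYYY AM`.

Nisan 6, 5487 AM

Both dates share Julian Day Number 2351920; in the Hebrew calendar that is 6 Nisan 5487 AM.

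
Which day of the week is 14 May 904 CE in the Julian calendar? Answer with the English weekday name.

Equivalently 19 May 904 Gregorian, JDN 2051378.
Since JDN mod 7 = 0 (0 = Monday), the day is Monday.

Monday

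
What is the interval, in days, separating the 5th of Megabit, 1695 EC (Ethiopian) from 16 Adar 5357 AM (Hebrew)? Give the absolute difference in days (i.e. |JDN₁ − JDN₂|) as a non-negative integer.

38721

First date → JDN 2343138; second date → JDN 2304417.
The interval is |2343138 − 2304417| = 38721 days.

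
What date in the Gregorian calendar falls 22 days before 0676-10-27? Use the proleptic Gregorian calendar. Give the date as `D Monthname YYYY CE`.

Counting 22 days back from JDN 1968264 reaches JDN 1968242, which is 5 October 676 CE.

5 October 676 CE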